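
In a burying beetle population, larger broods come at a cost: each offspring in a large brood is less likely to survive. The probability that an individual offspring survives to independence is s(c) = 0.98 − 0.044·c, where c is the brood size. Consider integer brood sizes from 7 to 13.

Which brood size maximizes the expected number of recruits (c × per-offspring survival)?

11

Expected recruits = c × s(c):
  c=7: 7 × 0.672 = 4.704
  c=8: 8 × 0.628 = 5.024
  c=9: 9 × 0.584 = 5.256
  c=10: 10 × 0.540 = 5.400
  c=11: 11 × 0.496 = 5.456
  c=12: 12 × 0.452 = 5.424
  c=13: 13 × 0.408 = 5.304
Maximum at c = 11 (5.456 recruits).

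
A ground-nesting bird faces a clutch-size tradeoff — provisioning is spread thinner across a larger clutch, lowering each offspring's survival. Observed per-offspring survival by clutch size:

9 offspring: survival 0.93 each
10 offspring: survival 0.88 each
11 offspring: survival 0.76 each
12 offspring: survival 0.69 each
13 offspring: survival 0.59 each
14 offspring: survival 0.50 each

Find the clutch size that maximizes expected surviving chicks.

Expected surviving chicks = c × s(c):
  c=9: 9 × 0.93 = 8.370
  c=10: 10 × 0.88 = 8.800
  c=11: 11 × 0.76 = 8.360
  c=12: 12 × 0.69 = 8.280
  c=13: 13 × 0.59 = 7.670
  c=14: 14 × 0.50 = 7.000
Maximum at c = 10 (8.800 surviving chicks).

10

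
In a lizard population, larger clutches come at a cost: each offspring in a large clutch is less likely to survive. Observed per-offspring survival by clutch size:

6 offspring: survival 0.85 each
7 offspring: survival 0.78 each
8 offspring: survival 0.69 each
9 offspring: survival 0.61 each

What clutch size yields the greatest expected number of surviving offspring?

Expected surviving offspring = c × s(c):
  c=6: 6 × 0.85 = 5.100
  c=7: 7 × 0.78 = 5.460
  c=8: 8 × 0.69 = 5.520
  c=9: 9 × 0.61 = 5.490
Maximum at c = 8 (5.520 surviving offspring).

8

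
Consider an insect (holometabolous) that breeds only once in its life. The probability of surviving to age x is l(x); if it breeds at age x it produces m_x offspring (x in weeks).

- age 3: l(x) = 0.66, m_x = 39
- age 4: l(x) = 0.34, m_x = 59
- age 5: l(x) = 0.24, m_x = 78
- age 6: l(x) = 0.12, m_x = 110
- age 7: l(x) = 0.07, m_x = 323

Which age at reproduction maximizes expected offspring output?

3

Expected offspring if breeding at age x = l(x) × m_x:
  age 3: 0.66 × 39 = 25.740
  age 4: 0.34 × 59 = 20.060
  age 5: 0.24 × 78 = 18.720
  age 6: 0.12 × 110 = 13.200
  age 7: 0.07 × 323 = 22.610
Maximum at age 3 (25.740).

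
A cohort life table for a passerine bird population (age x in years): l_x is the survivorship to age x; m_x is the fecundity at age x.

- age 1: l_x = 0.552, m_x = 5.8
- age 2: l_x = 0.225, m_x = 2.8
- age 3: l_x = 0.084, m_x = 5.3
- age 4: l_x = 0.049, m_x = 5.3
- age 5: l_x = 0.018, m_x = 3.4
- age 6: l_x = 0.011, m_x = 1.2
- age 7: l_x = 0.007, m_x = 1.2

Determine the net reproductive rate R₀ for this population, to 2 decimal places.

R₀ = Σ l_x m_x:
  age 1: 0.552 × 5.8 = 3.2016
  age 2: 0.225 × 2.8 = 0.6300
  age 3: 0.084 × 5.3 = 0.4452
  age 4: 0.049 × 5.3 = 0.2597
  age 5: 0.018 × 3.4 = 0.0612
  age 6: 0.011 × 1.2 = 0.0132
  age 7: 0.007 × 1.2 = 0.0084
R₀ = 3.2016 + 0.6300 + 0.4452 + 0.2597 + 0.0612 + 0.0132 + 0.0084 = 4.6193

4.62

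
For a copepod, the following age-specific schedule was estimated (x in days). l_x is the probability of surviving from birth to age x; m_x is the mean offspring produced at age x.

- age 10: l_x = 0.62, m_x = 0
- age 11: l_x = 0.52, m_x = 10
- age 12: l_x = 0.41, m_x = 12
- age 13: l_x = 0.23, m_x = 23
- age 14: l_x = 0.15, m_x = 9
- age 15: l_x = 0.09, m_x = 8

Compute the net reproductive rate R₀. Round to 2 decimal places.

17.48

R₀ = Σ l_x m_x:
  age 10: 0.62 × 0 = 0.0000
  age 11: 0.52 × 10 = 5.2000
  age 12: 0.41 × 12 = 4.9200
  age 13: 0.23 × 23 = 5.2900
  age 14: 0.15 × 9 = 1.3500
  age 15: 0.09 × 8 = 0.7200
R₀ = 0.0000 + 5.2000 + 4.9200 + 5.2900 + 1.3500 + 0.7200 = 17.4800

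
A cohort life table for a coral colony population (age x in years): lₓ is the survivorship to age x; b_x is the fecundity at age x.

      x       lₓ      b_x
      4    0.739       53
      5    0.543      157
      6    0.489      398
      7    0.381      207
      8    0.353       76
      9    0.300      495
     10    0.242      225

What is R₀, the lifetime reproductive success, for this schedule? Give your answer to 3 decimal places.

627.685

R₀ = Σ lₓ b_x:
  age 4: 0.739 × 53 = 39.1670
  age 5: 0.543 × 157 = 85.2510
  age 6: 0.489 × 398 = 194.6220
  age 7: 0.381 × 207 = 78.8670
  age 8: 0.353 × 76 = 26.8280
  age 9: 0.300 × 495 = 148.5000
  age 10: 0.242 × 225 = 54.4500
R₀ = 39.1670 + 85.2510 + 194.6220 + 78.8670 + 26.8280 + 148.5000 + 54.4500 = 627.6850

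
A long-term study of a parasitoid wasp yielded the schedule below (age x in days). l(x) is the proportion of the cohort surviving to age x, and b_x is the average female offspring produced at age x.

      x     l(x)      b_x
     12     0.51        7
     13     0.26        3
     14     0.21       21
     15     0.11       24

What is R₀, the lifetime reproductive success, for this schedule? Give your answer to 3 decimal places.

R₀ = Σ l(x) b_x:
  age 12: 0.51 × 7 = 3.5700
  age 13: 0.26 × 3 = 0.7800
  age 14: 0.21 × 21 = 4.4100
  age 15: 0.11 × 24 = 2.6400
R₀ = 3.5700 + 0.7800 + 4.4100 + 2.6400 = 11.4000

11.400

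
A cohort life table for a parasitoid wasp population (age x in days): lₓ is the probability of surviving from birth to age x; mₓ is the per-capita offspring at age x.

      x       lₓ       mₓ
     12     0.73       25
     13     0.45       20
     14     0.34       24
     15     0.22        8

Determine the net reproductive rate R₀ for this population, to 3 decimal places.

37.170

R₀ = Σ lₓ mₓ:
  age 12: 0.73 × 25 = 18.2500
  age 13: 0.45 × 20 = 9.0000
  age 14: 0.34 × 24 = 8.1600
  age 15: 0.22 × 8 = 1.7600
R₀ = 18.2500 + 9.0000 + 8.1600 + 1.7600 = 37.1700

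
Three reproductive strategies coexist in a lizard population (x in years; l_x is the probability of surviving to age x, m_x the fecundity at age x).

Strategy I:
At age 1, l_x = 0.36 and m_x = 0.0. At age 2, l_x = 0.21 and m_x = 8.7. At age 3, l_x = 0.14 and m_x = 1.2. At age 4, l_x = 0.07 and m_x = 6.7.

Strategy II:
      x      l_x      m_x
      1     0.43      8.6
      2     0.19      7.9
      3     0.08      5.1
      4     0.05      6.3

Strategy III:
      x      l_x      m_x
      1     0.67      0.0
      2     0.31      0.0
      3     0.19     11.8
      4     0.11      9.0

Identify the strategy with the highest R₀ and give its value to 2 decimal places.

5.92

Strategy I: R₀ = 0.36×0.0 + 0.21×8.7 + 0.14×1.2 + 0.07×6.7 = 2.4640
Strategy II: R₀ = 0.43×8.6 + 0.19×7.9 + 0.08×5.1 + 0.05×6.3 = 5.9220
Strategy III: R₀ = 0.67×0.0 + 0.31×0.0 + 0.19×11.8 + 0.11×9.0 = 3.2320
Highest R₀: strategy II with 5.9220.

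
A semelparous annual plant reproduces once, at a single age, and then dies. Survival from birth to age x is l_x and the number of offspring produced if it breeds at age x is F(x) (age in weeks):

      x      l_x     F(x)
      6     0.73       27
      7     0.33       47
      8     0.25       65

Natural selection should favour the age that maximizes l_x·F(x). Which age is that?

6

Expected offspring if breeding at age x = l_x × F(x):
  age 6: 0.73 × 27 = 19.710
  age 7: 0.33 × 47 = 15.510
  age 8: 0.25 × 65 = 16.250
Maximum at age 6 (19.710).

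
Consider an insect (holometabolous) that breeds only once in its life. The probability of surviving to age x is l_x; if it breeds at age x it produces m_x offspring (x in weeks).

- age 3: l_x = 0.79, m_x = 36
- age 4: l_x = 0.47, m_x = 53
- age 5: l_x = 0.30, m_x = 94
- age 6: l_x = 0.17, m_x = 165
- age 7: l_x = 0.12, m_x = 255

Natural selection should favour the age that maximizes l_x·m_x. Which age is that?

7

Expected offspring if breeding at age x = l_x × m_x:
  age 3: 0.79 × 36 = 28.440
  age 4: 0.47 × 53 = 24.910
  age 5: 0.30 × 94 = 28.200
  age 6: 0.17 × 165 = 28.050
  age 7: 0.12 × 255 = 30.600
Maximum at age 7 (30.600).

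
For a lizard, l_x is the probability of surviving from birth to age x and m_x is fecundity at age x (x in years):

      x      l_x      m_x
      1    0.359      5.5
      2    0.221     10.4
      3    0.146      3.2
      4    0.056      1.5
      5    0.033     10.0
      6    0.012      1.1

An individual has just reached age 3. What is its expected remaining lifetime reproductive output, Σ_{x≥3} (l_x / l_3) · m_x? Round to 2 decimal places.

l_3 = 0.146. Conditional survival from age 3 to x is l_x / l_3.
  x=3: (0.146/0.146) × 3.2 = 3.2000
  x=4: (0.056/0.146) × 1.5 = 0.5753
  x=5: (0.033/0.146) × 10.0 = 2.2603
  x=6: (0.012/0.146) × 1.1 = 0.0904
Sum = 3.2000 + 0.5753 + 2.2603 + 0.0904 = 6.1260

6.13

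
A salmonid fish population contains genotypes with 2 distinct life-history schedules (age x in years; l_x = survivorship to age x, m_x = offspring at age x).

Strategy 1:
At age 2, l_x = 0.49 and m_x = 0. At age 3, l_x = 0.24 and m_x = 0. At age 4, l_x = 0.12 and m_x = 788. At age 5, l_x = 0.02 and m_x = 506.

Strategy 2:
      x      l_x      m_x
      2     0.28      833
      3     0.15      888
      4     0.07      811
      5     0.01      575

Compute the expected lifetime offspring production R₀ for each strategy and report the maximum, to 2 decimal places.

428.96

Strategy 1: R₀ = 0.49×0 + 0.24×0 + 0.12×788 + 0.02×506 = 104.6800
Strategy 2: R₀ = 0.28×833 + 0.15×888 + 0.07×811 + 0.01×575 = 428.9600
Highest R₀: strategy 2 with 428.9600.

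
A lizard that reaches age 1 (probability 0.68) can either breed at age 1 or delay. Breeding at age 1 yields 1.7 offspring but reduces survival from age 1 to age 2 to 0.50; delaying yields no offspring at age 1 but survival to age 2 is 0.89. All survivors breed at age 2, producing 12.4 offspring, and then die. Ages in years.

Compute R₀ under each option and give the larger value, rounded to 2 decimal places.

7.50

breed at age 1: R₀ = 0.68 × (1.7 + 0.50 × 12.4) = 0.68 × 7.9000 = 5.3720
delay to age 2: R₀ = 0.68 × (0.89 × 12.4) = 0.68 × 11.0360 = 7.5045
Higher: delay to age 2 (7.5045).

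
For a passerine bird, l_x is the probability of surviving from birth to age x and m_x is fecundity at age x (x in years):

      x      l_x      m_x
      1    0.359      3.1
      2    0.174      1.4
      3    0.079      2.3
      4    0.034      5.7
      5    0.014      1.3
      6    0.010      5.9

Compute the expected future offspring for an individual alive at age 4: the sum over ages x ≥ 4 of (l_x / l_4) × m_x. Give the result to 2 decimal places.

l_4 = 0.034. Conditional survival from age 4 to x is l_x / l_4.
  x=4: (0.034/0.034) × 5.7 = 5.7000
  x=5: (0.014/0.034) × 1.3 = 0.5353
  x=6: (0.010/0.034) × 5.9 = 1.7353
Sum = 5.7000 + 0.5353 + 1.7353 = 7.9706

7.97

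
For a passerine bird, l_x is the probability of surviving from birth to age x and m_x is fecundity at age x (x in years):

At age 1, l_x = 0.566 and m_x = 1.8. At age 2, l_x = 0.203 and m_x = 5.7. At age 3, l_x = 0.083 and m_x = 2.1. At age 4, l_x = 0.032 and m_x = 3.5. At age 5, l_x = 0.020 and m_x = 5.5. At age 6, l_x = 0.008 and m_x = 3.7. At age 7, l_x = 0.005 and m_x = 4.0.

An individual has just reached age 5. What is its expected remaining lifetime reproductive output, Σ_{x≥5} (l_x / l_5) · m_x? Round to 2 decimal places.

l_5 = 0.020. Conditional survival from age 5 to x is l_x / l_5.
  x=5: (0.020/0.020) × 5.5 = 5.5000
  x=6: (0.008/0.020) × 3.7 = 1.4800
  x=7: (0.005/0.020) × 4.0 = 1.0000
Sum = 5.5000 + 1.4800 + 1.0000 = 7.9800

7.98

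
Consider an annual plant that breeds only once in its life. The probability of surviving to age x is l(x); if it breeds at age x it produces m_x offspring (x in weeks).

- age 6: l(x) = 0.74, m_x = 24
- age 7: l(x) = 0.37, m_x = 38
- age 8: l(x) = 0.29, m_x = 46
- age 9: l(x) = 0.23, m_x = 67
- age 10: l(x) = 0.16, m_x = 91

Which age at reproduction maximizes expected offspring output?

Expected offspring if breeding at age x = l(x) × m_x:
  age 6: 0.74 × 24 = 17.760
  age 7: 0.37 × 38 = 14.060
  age 8: 0.29 × 46 = 13.340
  age 9: 0.23 × 67 = 15.410
  age 10: 0.16 × 91 = 14.560
Maximum at age 6 (17.760).

6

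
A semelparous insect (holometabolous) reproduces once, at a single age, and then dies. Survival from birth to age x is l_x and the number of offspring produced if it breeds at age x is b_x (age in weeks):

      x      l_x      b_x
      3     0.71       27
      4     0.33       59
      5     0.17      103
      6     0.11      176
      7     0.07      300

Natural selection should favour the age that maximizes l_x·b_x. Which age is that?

Expected offspring if breeding at age x = l_x × b_x:
  age 3: 0.71 × 27 = 19.170
  age 4: 0.33 × 59 = 19.470
  age 5: 0.17 × 103 = 17.510
  age 6: 0.11 × 176 = 19.360
  age 7: 0.07 × 300 = 21.000
Maximum at age 7 (21.000).

7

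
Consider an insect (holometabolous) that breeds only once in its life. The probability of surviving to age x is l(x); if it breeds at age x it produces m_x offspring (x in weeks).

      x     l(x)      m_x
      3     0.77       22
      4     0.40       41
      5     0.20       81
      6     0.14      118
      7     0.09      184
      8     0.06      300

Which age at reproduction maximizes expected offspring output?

8

Expected offspring if breeding at age x = l(x) × m_x:
  age 3: 0.77 × 22 = 16.940
  age 4: 0.40 × 41 = 16.400
  age 5: 0.20 × 81 = 16.200
  age 6: 0.14 × 118 = 16.520
  age 7: 0.09 × 184 = 16.560
  age 8: 0.06 × 300 = 18.000
Maximum at age 8 (18.000).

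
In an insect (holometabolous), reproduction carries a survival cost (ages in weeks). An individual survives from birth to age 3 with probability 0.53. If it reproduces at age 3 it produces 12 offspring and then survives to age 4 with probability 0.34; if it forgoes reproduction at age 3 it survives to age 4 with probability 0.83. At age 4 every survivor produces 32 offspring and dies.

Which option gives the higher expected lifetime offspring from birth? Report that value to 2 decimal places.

14.08

breed at age 3: R₀ = 0.53 × (12 + 0.34 × 32) = 0.53 × 22.8800 = 12.1264
delay to age 4: R₀ = 0.53 × (0.83 × 32) = 0.53 × 26.5600 = 14.0768
Higher: delay to age 4 (14.0768).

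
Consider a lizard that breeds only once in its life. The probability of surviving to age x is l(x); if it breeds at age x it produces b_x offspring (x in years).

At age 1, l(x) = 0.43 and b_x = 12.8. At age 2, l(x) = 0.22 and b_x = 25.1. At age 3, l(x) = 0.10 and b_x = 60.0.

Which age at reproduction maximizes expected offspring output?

3

Expected offspring if breeding at age x = l(x) × b_x:
  age 1: 0.43 × 12.8 = 5.504
  age 2: 0.22 × 25.1 = 5.522
  age 3: 0.10 × 60.0 = 6.000
Maximum at age 3 (6.000).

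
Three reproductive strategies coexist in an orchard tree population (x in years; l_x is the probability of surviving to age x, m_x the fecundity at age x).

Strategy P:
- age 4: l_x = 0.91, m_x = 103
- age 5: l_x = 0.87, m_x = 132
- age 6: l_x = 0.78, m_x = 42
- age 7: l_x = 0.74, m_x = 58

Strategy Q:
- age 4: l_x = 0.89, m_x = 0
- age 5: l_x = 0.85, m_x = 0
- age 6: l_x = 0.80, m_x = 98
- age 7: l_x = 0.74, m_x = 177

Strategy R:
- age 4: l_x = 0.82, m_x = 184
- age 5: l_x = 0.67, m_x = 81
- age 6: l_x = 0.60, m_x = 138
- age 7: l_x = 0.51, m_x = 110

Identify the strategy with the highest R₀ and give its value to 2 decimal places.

344.05

Strategy P: R₀ = 0.91×103 + 0.87×132 + 0.78×42 + 0.74×58 = 284.2500
Strategy Q: R₀ = 0.89×0 + 0.85×0 + 0.80×98 + 0.74×177 = 209.3800
Strategy R: R₀ = 0.82×184 + 0.67×81 + 0.60×138 + 0.51×110 = 344.0500
Highest R₀: strategy R with 344.0500.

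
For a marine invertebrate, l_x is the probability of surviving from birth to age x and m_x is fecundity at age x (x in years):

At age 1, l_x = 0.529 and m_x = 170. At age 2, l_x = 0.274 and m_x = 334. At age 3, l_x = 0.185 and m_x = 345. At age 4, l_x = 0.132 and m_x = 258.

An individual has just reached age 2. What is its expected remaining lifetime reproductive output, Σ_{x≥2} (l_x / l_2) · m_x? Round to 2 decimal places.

691.23

l_2 = 0.274. Conditional survival from age 2 to x is l_x / l_2.
  x=2: (0.274/0.274) × 334 = 334.0000
  x=3: (0.185/0.274) × 345 = 232.9380
  x=4: (0.132/0.274) × 258 = 124.2920
Sum = 334.0000 + 232.9380 + 124.2920 = 691.2299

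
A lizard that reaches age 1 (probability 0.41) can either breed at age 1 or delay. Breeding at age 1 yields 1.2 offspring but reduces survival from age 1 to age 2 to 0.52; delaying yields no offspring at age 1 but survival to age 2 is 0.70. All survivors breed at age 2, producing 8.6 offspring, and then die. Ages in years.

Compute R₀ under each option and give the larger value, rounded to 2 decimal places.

breed at age 1: R₀ = 0.41 × (1.2 + 0.52 × 8.6) = 0.41 × 5.6720 = 2.3255
delay to age 2: R₀ = 0.41 × (0.70 × 8.6) = 0.41 × 6.0200 = 2.4682
Higher: delay to age 2 (2.4682).

2.47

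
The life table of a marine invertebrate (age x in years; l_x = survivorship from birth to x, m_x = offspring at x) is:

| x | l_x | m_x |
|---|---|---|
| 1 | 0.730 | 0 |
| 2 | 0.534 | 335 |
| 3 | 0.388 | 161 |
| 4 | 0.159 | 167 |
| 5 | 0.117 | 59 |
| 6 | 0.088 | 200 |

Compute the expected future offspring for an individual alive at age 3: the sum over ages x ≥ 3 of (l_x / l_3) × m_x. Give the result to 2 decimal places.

l_3 = 0.388. Conditional survival from age 3 to x is l_x / l_3.
  x=3: (0.388/0.388) × 161 = 161.0000
  x=4: (0.159/0.388) × 167 = 68.4356
  x=5: (0.117/0.388) × 59 = 17.7912
  x=6: (0.088/0.388) × 200 = 45.3608
Sum = 161.0000 + 68.4356 + 17.7912 + 45.3608 = 292.5876

292.59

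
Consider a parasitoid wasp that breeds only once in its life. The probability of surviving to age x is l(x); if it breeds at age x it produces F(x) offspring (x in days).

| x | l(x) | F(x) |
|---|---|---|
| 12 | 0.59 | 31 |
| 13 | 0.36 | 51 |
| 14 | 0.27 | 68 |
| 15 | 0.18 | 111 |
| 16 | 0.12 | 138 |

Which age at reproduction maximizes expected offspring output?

Expected offspring if breeding at age x = l(x) × F(x):
  age 12: 0.59 × 31 = 18.290
  age 13: 0.36 × 51 = 18.360
  age 14: 0.27 × 68 = 18.360
  age 15: 0.18 × 111 = 19.980
  age 16: 0.12 × 138 = 16.560
Maximum at age 15 (19.980).

15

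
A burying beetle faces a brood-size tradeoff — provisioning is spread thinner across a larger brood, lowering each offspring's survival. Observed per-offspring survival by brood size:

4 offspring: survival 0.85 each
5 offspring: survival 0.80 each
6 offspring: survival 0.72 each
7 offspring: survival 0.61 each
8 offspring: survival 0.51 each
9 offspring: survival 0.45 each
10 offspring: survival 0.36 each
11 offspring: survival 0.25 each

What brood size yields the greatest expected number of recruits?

Expected recruits = c × s(c):
  c=4: 4 × 0.85 = 3.400
  c=5: 5 × 0.80 = 4.000
  c=6: 6 × 0.72 = 4.320
  c=7: 7 × 0.61 = 4.270
  c=8: 8 × 0.51 = 4.080
  c=9: 9 × 0.45 = 4.050
  c=10: 10 × 0.36 = 3.600
  c=11: 11 × 0.25 = 2.750
Maximum at c = 6 (4.320 recruits).

6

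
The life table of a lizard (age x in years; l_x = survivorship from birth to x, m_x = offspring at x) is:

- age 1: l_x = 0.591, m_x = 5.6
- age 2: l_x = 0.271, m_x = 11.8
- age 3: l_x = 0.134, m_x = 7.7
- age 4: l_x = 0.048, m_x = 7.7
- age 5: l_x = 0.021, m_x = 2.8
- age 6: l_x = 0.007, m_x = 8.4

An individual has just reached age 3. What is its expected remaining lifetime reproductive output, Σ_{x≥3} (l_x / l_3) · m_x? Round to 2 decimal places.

11.34

l_3 = 0.134. Conditional survival from age 3 to x is l_x / l_3.
  x=3: (0.134/0.134) × 7.7 = 7.7000
  x=4: (0.048/0.134) × 7.7 = 2.7582
  x=5: (0.021/0.134) × 2.8 = 0.4388
  x=6: (0.007/0.134) × 8.4 = 0.4388
Sum = 7.7000 + 2.7582 + 0.4388 + 0.4388 = 11.3358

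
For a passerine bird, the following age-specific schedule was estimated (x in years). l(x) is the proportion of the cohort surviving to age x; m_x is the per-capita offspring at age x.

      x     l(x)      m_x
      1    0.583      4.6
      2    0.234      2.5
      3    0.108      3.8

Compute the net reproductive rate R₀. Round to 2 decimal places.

3.68

R₀ = Σ l(x) m_x:
  age 1: 0.583 × 4.6 = 2.6818
  age 2: 0.234 × 2.5 = 0.5850
  age 3: 0.108 × 3.8 = 0.4104
R₀ = 2.6818 + 0.5850 + 0.4104 = 3.6772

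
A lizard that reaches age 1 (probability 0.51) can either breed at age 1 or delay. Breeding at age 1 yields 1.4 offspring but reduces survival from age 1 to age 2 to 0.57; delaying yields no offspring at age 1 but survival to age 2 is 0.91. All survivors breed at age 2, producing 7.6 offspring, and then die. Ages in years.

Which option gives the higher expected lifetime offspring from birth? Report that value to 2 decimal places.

3.53

breed at age 1: R₀ = 0.51 × (1.4 + 0.57 × 7.6) = 0.51 × 5.7320 = 2.9233
delay to age 2: R₀ = 0.51 × (0.91 × 7.6) = 0.51 × 6.9160 = 3.5272
Higher: delay to age 2 (3.5272).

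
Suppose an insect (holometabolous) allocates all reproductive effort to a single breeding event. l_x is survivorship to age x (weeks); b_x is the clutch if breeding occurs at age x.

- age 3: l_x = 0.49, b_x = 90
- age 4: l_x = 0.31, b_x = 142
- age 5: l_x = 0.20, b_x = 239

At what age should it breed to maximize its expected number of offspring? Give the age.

5

Expected offspring if breeding at age x = l_x × b_x:
  age 3: 0.49 × 90 = 44.100
  age 4: 0.31 × 142 = 44.020
  age 5: 0.20 × 239 = 47.800
Maximum at age 5 (47.800).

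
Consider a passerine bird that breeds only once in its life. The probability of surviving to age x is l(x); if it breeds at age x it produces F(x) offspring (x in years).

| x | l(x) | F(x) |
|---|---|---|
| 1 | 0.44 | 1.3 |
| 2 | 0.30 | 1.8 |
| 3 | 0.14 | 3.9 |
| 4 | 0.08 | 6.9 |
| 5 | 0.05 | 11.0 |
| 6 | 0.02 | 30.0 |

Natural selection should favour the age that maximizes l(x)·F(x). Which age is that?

Expected offspring if breeding at age x = l(x) × F(x):
  age 1: 0.44 × 1.3 = 0.572
  age 2: 0.30 × 1.8 = 0.540
  age 3: 0.14 × 3.9 = 0.546
  age 4: 0.08 × 6.9 = 0.552
  age 5: 0.05 × 11.0 = 0.550
  age 6: 0.02 × 30.0 = 0.600
Maximum at age 6 (0.600).

6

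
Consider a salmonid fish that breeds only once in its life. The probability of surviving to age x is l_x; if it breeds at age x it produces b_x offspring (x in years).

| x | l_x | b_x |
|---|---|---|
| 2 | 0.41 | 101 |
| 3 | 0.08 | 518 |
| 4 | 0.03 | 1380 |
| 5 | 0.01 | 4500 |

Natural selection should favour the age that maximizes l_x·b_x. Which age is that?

Expected offspring if breeding at age x = l_x × b_x:
  age 2: 0.41 × 101 = 41.410
  age 3: 0.08 × 518 = 41.440
  age 4: 0.03 × 1380 = 41.400
  age 5: 0.01 × 4500 = 45.000
Maximum at age 5 (45.000).

5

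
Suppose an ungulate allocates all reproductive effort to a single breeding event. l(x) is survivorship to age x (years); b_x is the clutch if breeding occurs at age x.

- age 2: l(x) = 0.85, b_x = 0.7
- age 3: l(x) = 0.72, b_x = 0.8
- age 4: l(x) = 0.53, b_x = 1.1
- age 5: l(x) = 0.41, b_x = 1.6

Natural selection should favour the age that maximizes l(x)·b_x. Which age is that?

Expected offspring if breeding at age x = l(x) × b_x:
  age 2: 0.85 × 0.7 = 0.595
  age 3: 0.72 × 0.8 = 0.576
  age 4: 0.53 × 1.1 = 0.583
  age 5: 0.41 × 1.6 = 0.656
Maximum at age 5 (0.656).

5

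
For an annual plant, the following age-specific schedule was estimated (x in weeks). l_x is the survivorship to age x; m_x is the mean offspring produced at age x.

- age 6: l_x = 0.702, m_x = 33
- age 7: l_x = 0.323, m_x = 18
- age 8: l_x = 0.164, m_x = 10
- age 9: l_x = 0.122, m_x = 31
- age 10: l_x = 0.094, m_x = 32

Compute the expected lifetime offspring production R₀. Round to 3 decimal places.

R₀ = Σ l_x m_x:
  age 6: 0.702 × 33 = 23.1660
  age 7: 0.323 × 18 = 5.8140
  age 8: 0.164 × 10 = 1.6400
  age 9: 0.122 × 31 = 3.7820
  age 10: 0.094 × 32 = 3.0080
R₀ = 23.1660 + 5.8140 + 1.6400 + 3.7820 + 3.0080 = 37.4100

37.410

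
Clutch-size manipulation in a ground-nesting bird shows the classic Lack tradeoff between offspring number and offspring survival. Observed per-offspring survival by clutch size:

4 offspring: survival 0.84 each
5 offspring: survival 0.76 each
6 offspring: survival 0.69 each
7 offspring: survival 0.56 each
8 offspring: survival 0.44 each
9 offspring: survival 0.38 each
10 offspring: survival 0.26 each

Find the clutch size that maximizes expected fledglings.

Expected fledglings = c × s(c):
  c=4: 4 × 0.84 = 3.360
  c=5: 5 × 0.76 = 3.800
  c=6: 6 × 0.69 = 4.140
  c=7: 7 × 0.56 = 3.920
  c=8: 8 × 0.44 = 3.520
  c=9: 9 × 0.38 = 3.420
  c=10: 10 × 0.26 = 2.600
Maximum at c = 6 (4.140 fledglings).

6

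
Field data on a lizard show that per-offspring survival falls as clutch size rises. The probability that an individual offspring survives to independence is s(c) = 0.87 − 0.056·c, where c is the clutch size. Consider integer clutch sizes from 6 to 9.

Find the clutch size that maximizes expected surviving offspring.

8

Expected surviving offspring = c × s(c):
  c=6: 6 × 0.534 = 3.204
  c=7: 7 × 0.478 = 3.346
  c=8: 8 × 0.422 = 3.376
  c=9: 9 × 0.366 = 3.294
Maximum at c = 8 (3.376 surviving offspring).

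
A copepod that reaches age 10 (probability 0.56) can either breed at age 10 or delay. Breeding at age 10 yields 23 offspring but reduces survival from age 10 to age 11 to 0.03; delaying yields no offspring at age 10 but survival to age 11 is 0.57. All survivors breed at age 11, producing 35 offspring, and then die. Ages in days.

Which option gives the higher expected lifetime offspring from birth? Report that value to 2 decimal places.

13.47

breed at age 10: R₀ = 0.56 × (23 + 0.03 × 35) = 0.56 × 24.0500 = 13.4680
delay to age 11: R₀ = 0.56 × (0.57 × 35) = 0.56 × 19.9500 = 11.1720
Higher: breed at age 10 (13.4680).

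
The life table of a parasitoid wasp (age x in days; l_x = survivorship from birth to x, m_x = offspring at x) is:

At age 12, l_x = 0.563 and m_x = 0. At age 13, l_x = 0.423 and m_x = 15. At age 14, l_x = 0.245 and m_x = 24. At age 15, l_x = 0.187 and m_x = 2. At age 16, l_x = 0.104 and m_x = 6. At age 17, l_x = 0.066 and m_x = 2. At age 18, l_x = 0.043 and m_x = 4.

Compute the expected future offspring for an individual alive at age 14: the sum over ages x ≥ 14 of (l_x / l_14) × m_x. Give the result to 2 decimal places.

l_14 = 0.245. Conditional survival from age 14 to x is l_x / l_14.
  x=14: (0.245/0.245) × 24 = 24.0000
  x=15: (0.187/0.245) × 2 = 1.5265
  x=16: (0.104/0.245) × 6 = 2.5469
  x=17: (0.066/0.245) × 2 = 0.5388
  x=18: (0.043/0.245) × 4 = 0.7020
Sum = 24.0000 + 1.5265 + 2.5469 + 0.5388 + 0.7020 = 29.3143

29.31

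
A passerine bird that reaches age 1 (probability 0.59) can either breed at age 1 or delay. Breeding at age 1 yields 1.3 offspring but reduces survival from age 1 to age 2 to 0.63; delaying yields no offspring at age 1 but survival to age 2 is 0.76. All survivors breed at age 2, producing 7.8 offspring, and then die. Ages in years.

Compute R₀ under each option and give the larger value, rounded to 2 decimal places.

3.67

breed at age 1: R₀ = 0.59 × (1.3 + 0.63 × 7.8) = 0.59 × 6.2140 = 3.6663
delay to age 2: R₀ = 0.59 × (0.76 × 7.8) = 0.59 × 5.9280 = 3.4975
Higher: breed at age 1 (3.6663).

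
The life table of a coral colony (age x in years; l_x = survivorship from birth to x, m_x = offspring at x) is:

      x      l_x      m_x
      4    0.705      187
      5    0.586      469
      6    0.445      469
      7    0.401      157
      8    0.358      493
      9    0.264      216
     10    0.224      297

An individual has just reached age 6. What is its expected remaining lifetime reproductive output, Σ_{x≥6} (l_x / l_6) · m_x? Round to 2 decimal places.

l_6 = 0.445. Conditional survival from age 6 to x is l_x / l_6.
  x=6: (0.445/0.445) × 469 = 469.0000
  x=7: (0.401/0.445) × 157 = 141.4764
  x=8: (0.358/0.445) × 493 = 396.6157
  x=9: (0.264/0.445) × 216 = 128.1438
  x=10: (0.224/0.445) × 297 = 149.5011
Sum = 469.0000 + 141.4764 + 396.6157 + 128.1438 + 149.5011 = 1284.7371

1284.74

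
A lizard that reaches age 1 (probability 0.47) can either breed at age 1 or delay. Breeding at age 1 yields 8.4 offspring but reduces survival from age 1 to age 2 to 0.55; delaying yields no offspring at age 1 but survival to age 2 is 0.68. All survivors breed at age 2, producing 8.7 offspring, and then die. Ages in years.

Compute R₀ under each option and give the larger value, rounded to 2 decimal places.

breed at age 1: R₀ = 0.47 × (8.4 + 0.55 × 8.7) = 0.47 × 13.1850 = 6.1970
delay to age 2: R₀ = 0.47 × (0.68 × 8.7) = 0.47 × 5.9160 = 2.7805
Higher: breed at age 1 (6.1970).

6.20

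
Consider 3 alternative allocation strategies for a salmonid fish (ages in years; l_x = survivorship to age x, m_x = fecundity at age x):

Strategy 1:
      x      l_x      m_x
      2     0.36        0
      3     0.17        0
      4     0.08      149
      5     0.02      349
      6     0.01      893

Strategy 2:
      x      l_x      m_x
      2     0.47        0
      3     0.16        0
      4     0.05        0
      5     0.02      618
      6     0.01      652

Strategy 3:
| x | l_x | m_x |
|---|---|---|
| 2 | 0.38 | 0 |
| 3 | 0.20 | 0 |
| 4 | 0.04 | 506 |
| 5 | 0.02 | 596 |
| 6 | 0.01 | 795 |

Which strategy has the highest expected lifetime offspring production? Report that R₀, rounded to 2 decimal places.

40.11

Strategy 1: R₀ = 0.36×0 + 0.17×0 + 0.08×149 + 0.02×349 + 0.01×893 = 27.8300
Strategy 2: R₀ = 0.47×0 + 0.16×0 + 0.05×0 + 0.02×618 + 0.01×652 = 18.8800
Strategy 3: R₀ = 0.38×0 + 0.20×0 + 0.04×506 + 0.02×596 + 0.01×795 = 40.1100
Highest R₀: strategy 3 with 40.1100.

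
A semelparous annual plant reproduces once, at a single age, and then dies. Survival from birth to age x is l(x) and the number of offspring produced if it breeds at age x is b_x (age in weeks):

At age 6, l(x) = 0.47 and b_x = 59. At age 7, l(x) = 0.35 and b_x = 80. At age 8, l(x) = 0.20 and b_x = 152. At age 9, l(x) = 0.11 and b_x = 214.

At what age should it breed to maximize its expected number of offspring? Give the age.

8

Expected offspring if breeding at age x = l(x) × b_x:
  age 6: 0.47 × 59 = 27.730
  age 7: 0.35 × 80 = 28.000
  age 8: 0.20 × 152 = 30.400
  age 9: 0.11 × 214 = 23.540
Maximum at age 8 (30.400).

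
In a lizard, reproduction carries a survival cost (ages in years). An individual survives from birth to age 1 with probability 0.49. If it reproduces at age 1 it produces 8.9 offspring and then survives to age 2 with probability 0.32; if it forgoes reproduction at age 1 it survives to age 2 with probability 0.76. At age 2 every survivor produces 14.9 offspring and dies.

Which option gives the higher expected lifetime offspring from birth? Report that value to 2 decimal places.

breed at age 1: R₀ = 0.49 × (8.9 + 0.32 × 14.9) = 0.49 × 13.6680 = 6.6973
delay to age 2: R₀ = 0.49 × (0.76 × 14.9) = 0.49 × 11.3240 = 5.5488
Higher: breed at age 1 (6.6973).

6.70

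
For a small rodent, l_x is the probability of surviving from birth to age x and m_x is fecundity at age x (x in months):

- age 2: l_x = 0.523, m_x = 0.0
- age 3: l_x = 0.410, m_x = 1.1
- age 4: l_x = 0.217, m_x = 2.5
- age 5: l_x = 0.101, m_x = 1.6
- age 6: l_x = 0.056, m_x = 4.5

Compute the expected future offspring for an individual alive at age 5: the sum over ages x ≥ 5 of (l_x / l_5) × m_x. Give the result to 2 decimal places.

4.10

l_5 = 0.101. Conditional survival from age 5 to x is l_x / l_5.
  x=5: (0.101/0.101) × 1.6 = 1.6000
  x=6: (0.056/0.101) × 4.5 = 2.4950
Sum = 1.6000 + 2.4950 = 4.0950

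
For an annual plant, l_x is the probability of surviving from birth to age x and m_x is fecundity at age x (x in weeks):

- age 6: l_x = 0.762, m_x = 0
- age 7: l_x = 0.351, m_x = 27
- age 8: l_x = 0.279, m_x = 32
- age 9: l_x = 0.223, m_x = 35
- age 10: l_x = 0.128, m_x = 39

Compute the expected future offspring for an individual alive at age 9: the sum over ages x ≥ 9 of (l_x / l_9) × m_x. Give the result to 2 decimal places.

l_9 = 0.223. Conditional survival from age 9 to x is l_x / l_9.
  x=9: (0.223/0.223) × 35 = 35.0000
  x=10: (0.128/0.223) × 39 = 22.3857
Sum = 35.0000 + 22.3857 = 57.3857

57.39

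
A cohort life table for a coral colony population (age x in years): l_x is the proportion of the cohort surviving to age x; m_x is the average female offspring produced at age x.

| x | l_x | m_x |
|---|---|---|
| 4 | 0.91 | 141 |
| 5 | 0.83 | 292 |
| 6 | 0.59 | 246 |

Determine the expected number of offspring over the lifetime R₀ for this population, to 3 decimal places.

515.810

R₀ = Σ l_x m_x:
  age 4: 0.91 × 141 = 128.3100
  age 5: 0.83 × 292 = 242.3600
  age 6: 0.59 × 246 = 145.1400
R₀ = 128.3100 + 242.3600 + 145.1400 = 515.8100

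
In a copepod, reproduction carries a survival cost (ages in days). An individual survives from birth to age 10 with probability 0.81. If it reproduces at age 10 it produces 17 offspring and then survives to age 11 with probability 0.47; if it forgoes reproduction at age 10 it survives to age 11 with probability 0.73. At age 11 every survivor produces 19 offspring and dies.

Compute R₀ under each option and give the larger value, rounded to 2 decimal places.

breed at age 10: R₀ = 0.81 × (17 + 0.47 × 19) = 0.81 × 25.9300 = 21.0033
delay to age 11: R₀ = 0.81 × (0.73 × 19) = 0.81 × 13.8700 = 11.2347
Higher: breed at age 10 (21.0033).

21.00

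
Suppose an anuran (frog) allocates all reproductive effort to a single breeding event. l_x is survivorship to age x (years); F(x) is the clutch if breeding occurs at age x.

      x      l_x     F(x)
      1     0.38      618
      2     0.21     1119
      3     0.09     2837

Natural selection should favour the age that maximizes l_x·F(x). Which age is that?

3

Expected offspring if breeding at age x = l_x × F(x):
  age 1: 0.38 × 618 = 234.840
  age 2: 0.21 × 1119 = 234.990
  age 3: 0.09 × 2837 = 255.330
Maximum at age 3 (255.330).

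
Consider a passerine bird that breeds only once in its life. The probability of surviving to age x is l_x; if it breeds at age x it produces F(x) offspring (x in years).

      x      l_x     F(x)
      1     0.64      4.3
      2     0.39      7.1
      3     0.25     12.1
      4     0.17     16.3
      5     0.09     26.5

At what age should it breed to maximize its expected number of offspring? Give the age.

3

Expected offspring if breeding at age x = l_x × F(x):
  age 1: 0.64 × 4.3 = 2.752
  age 2: 0.39 × 7.1 = 2.769
  age 3: 0.25 × 12.1 = 3.025
  age 4: 0.17 × 16.3 = 2.771
  age 5: 0.09 × 26.5 = 2.385
Maximum at age 3 (3.025).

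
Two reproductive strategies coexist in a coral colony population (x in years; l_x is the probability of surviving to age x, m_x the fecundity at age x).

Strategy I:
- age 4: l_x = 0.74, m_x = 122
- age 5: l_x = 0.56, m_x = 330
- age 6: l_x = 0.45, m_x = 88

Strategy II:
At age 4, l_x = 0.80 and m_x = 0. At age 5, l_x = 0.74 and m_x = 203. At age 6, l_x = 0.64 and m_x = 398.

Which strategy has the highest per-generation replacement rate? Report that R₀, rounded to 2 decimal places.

404.94

Strategy I: R₀ = 0.74×122 + 0.56×330 + 0.45×88 = 314.6800
Strategy II: R₀ = 0.80×0 + 0.74×203 + 0.64×398 = 404.9400
Highest R₀: strategy II with 404.9400.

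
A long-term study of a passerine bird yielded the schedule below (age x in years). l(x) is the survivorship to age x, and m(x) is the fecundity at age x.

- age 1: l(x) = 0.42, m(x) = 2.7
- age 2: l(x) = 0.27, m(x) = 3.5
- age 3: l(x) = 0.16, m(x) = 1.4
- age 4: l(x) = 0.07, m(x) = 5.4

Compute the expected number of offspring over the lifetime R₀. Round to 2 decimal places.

R₀ = Σ l(x) m(x):
  age 1: 0.42 × 2.7 = 1.1340
  age 2: 0.27 × 3.5 = 0.9450
  age 3: 0.16 × 1.4 = 0.2240
  age 4: 0.07 × 5.4 = 0.3780
R₀ = 1.1340 + 0.9450 + 0.2240 + 0.3780 = 2.6810

2.68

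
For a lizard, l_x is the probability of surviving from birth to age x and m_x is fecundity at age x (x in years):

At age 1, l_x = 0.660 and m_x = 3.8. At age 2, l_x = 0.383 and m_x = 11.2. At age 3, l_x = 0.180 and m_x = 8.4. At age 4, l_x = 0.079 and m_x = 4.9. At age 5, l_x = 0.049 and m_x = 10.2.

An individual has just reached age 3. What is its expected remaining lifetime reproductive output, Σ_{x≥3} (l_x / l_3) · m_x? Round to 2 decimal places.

l_3 = 0.180. Conditional survival from age 3 to x is l_x / l_3.
  x=3: (0.180/0.180) × 8.4 = 8.4000
  x=4: (0.079/0.180) × 4.9 = 2.1506
  x=5: (0.049/0.180) × 10.2 = 2.7767
Sum = 8.4000 + 2.1506 + 2.7767 = 13.3272

13.33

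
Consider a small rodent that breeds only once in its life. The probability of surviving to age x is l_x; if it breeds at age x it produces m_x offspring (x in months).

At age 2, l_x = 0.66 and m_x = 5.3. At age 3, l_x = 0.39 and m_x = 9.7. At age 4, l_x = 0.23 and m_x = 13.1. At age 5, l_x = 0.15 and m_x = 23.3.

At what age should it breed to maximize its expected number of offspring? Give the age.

3

Expected offspring if breeding at age x = l_x × m_x:
  age 2: 0.66 × 5.3 = 3.498
  age 3: 0.39 × 9.7 = 3.783
  age 4: 0.23 × 13.1 = 3.013
  age 5: 0.15 × 23.3 = 3.495
Maximum at age 3 (3.783).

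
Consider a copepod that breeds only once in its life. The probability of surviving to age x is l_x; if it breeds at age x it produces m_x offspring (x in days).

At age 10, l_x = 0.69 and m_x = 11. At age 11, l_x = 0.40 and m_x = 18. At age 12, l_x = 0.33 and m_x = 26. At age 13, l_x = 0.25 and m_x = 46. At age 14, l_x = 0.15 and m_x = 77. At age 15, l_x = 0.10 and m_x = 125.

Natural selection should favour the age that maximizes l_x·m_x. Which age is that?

15

Expected offspring if breeding at age x = l_x × m_x:
  age 10: 0.69 × 11 = 7.590
  age 11: 0.40 × 18 = 7.200
  age 12: 0.33 × 26 = 8.580
  age 13: 0.25 × 46 = 11.500
  age 14: 0.15 × 77 = 11.550
  age 15: 0.10 × 125 = 12.500
Maximum at age 15 (12.500).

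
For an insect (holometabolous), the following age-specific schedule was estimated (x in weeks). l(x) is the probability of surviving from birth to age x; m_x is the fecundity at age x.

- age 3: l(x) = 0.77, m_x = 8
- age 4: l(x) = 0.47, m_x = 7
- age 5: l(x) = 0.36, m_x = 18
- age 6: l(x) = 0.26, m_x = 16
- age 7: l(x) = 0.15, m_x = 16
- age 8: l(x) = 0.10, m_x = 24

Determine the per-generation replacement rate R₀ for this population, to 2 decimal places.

24.89

R₀ = Σ l(x) m_x:
  age 3: 0.77 × 8 = 6.1600
  age 4: 0.47 × 7 = 3.2900
  age 5: 0.36 × 18 = 6.4800
  age 6: 0.26 × 16 = 4.1600
  age 7: 0.15 × 16 = 2.4000
  age 8: 0.10 × 24 = 2.4000
R₀ = 6.1600 + 3.2900 + 6.4800 + 4.1600 + 2.4000 + 2.4000 = 24.8900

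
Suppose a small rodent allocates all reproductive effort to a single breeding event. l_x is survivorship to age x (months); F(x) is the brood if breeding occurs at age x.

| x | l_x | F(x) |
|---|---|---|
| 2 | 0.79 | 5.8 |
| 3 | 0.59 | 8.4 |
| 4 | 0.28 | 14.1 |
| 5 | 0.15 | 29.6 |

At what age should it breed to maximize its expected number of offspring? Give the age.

3

Expected offspring if breeding at age x = l_x × F(x):
  age 2: 0.79 × 5.8 = 4.582
  age 3: 0.59 × 8.4 = 4.956
  age 4: 0.28 × 14.1 = 3.948
  age 5: 0.15 × 29.6 = 4.440
Maximum at age 3 (4.956).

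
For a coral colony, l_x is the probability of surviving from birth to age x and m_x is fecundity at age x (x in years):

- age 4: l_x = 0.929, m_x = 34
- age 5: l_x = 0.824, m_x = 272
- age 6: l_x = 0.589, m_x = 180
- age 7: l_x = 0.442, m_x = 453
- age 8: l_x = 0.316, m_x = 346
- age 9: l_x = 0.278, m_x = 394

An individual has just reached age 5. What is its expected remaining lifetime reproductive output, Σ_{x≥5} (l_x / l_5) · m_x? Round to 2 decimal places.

909.27

l_5 = 0.824. Conditional survival from age 5 to x is l_x / l_5.
  x=5: (0.824/0.824) × 272 = 272.0000
  x=6: (0.589/0.824) × 180 = 128.6650
  x=7: (0.442/0.824) × 453 = 242.9927
  x=8: (0.316/0.824) × 346 = 132.6893
  x=9: (0.278/0.824) × 394 = 132.9272
Sum = 272.0000 + 128.6650 + 242.9927 + 132.6893 + 132.9272 = 909.2743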